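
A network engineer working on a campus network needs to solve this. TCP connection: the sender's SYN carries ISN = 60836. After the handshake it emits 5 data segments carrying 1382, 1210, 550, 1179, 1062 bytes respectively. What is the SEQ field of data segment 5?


The SYN occupies sequence number ISN = 60836, so the first data byte is ISN + 1 = 60837.
SEQ of data segment i = (ISN + 1) + sum of payload sizes of segments 1..i-1.
Segment 1: SEQ = 60837, payload = 1382 bytes
Segment 2: SEQ = 62219, payload = 1210 bytes
Segment 3: SEQ = 63429, payload = 550 bytes
Segment 4: SEQ = 63979, payload = 1179 bytes
Segment 5: SEQ = 65158, payload = 1062 bytes
SEQ of segment 5 = 60837 + 1382 + 1210 + 550 + 1179 = 65158

65158


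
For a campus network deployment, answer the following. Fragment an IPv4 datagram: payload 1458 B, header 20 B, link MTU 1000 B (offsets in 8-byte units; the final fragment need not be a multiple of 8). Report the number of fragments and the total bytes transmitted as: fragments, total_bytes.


Max data per non-final fragment = floor((MTU - header)/8)*8 = floor((1000 - 20)/8)*8 = floor(980/8)*8 = 976 B
Final fragment needs no 8-byte alignment: it can carry up to MTU - header = 980 B
Non-final fragments needed = ceil((payload - 980) / 976) = ceil(478/976) = ceil(0.4898) = 1
Number of fragments = 1 + 1 = 2
Fragment sizes (data): 1 * 976 B + 482 B (last, 482 <= 980 OK)
Total bytes sent = payload + n_frags * header = 1458 + 2*20 = 1458 + 40 = 1498 B

2, 1498


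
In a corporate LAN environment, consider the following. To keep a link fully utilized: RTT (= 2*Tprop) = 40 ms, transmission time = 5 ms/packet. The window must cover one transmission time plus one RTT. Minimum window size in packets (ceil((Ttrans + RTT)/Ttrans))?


Given: Ttrans = 5 ms, RTT = 40 ms (= 2 * Tprop, Tprop = 20 ms)
Time until first ACK returns = Ttrans + RTT = 5 + 40 = 45 ms
Need W * Ttrans >= Ttrans + RTT  ->  W >= (Ttrans + RTT) / Ttrans
(Ttrans + RTT) / Ttrans = 45 / 5 = 9
W_min = ceil(9) = 9

9


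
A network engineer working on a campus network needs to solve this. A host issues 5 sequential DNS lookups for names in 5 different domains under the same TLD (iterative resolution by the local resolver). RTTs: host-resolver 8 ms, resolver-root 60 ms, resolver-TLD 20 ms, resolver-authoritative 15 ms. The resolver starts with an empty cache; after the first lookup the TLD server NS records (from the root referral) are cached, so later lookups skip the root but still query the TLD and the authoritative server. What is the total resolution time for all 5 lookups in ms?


Lookup 1 (cold cache): local + root + TLD + auth = 8 + 60 + 20 + 15 = 103 ms
Lookups 2..5 (TLD NS cached -> skip root; new domain -> still ask TLD and auth): local + TLD + auth = 8 + 20 + 15 = 43 ms each
Remaining 4 lookups: 4 * 43 = 172 ms
Total = 103 + 172 = 275 ms

275


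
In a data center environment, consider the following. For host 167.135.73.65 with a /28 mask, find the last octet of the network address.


Given: IP = 167.135.73.65, prefix = /28
Subnet mask = 255.255.255.240
Last octet of IP: 65
Last octet of mask: 240
Network last octet = 65 AND 240 = 64

64


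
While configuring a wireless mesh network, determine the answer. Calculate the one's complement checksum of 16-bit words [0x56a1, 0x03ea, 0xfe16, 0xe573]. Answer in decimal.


Given words: [0x56a1, 0x03ea, 0xfe16, 0xe573]
Step 1: Sum all words
Raw sum = 22177 + 1002 + 65046 + 58739 = 146964
Step 2: Fold carry: (15892 + 2) = 15894
One's complement = ~15894 & 0xFFFF = 49641

49641


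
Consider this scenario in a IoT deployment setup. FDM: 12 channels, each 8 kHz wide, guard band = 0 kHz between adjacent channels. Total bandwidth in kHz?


Given: 12 channels, 8 kHz each, guard = 0 kHz
Channel bandwidth = 12 * 8 = 96 kHz
Guard bands = 11 gaps * 0 kHz = 0 kHz
Total = 96 + 0 = 96 kHz

96


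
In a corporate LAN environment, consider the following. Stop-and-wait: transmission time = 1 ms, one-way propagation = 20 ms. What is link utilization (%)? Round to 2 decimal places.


Given: Ttrans = 1 ms, Tprop = 20 ms
RTT = 2 * Tprop = 2 * 20 = 40 ms
U = Ttrans / (Ttrans + RTT)
U = 1 / (1 + 40)
U = 1 / 41 = 0.02439
U% = 2.44%

2.44


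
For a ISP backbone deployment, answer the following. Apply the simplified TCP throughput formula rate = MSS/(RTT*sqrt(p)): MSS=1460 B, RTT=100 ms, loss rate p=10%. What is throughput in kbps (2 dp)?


Given: MSS = 1460 bytes, RTT = 100 ms, loss = 10%
RTT in seconds = 100 / 1000 = 0.1
Loss rate = 10% = 0.1
sqrt(loss) = sqrt(0.1) = 0.316227766017
Throughput (bytes/s) = 1460 / (0.1 * 0.316227766017) = 46169.2538
Throughput (kbps) = 46169.2538 * 8 / 1000 = 369.354031 -> 369.35 kbps (2 dp)

369.35


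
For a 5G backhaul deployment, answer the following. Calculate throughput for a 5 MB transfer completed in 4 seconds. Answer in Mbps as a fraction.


Given: file = 5 MB, time = 4 s
File in Mb = 5 * 8 = 40 Mb
Throughput = 40 / 4 Mbps
Throughput = 10 Mbps

10


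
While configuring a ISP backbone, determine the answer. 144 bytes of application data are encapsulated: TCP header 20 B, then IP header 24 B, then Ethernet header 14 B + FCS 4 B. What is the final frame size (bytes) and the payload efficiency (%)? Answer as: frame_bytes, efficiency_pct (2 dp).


TCP segment = 144 + 20 = 164 B
IP packet = 164 + 24 = 188 B
Ethernet frame = 188 + 14 + 4 = 206 B
Efficiency = app / frame = 144 / 206 = 0.699029 = 69.9029% -> 69.90% (2 dp)

206, 69.90


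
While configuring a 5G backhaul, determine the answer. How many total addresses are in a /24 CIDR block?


Given: CIDR prefix /24
Host bits = 32 - 24 = 8
Total addresses = 2^8 = 256

256


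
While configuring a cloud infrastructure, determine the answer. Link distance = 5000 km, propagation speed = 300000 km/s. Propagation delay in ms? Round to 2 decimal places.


Given: distance = 5000 km, speed = 300000 km/s
Delay = distance / speed = 5000 / 300000 seconds
Delay in ms = 5000 * 1000 / 300000
Delay = 16.6667 ms
Rounded to 2 dp = 16.67 ms

16.67


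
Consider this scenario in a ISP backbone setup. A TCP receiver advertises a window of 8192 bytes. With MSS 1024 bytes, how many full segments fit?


Given: RWND = 8192 bytes, MSS = 1024 bytes
Full segments = floor(RWND / MSS)
Full segments = floor(8192 / 1024)
Full segments = floor(8.0) = 8

8


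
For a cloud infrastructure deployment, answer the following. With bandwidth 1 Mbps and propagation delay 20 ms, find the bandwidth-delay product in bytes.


Given: bandwidth = 1 Mbps, delay = 20 ms
BDP in bits = 1 * 10^6 * 20 / 1000
BDP in bits = 20000
BDP in bytes = 20000 / 8 = 2500

2500


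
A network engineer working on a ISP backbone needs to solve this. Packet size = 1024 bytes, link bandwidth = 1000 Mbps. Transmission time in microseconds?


Given: packet = 1024 bytes, bandwidth = 1000 Mbps
Packet in bits = 1024 * 8 = 8192 bits
Bandwidth = 1000 * 10^6 = 1000000000 bps
Time = 8192 / 1000000000 seconds
Time in us = 8192 * 10^6 / 1000000000 = 8.192

8.192


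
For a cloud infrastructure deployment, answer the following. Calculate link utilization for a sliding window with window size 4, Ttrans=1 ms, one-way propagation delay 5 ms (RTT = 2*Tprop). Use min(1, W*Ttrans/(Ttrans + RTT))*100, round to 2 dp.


Given: W = 4, Ttrans = 1 ms, RTT = 10 ms (= 2 * Tprop, Tprop = 5 ms)
Cycle time = Ttrans + RTT = 1 + 10 = 11 ms (first packet sent until its ACK returns)
W * Ttrans = 4 * 1 = 4 ms of sending per cycle
W * Ttrans / (Ttrans + RTT) = 4 / 11 = 0.363636
U = min(1, 0.363636) = 0.363636
U% = 36.36%

36.36


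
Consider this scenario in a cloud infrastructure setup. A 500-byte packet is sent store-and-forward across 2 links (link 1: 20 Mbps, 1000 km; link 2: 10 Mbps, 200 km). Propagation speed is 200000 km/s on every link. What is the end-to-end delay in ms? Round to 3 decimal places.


Packet = 500 bytes = 4000 bits. Store-and-forward: sum (t_trans + t_prop) per link.
Link 1: t_trans = 4000/(20*10^6) s = 0.2000 ms; t_prop = 1000/200000 s = 5.0000 ms; subtotal = 5.2000 ms
Link 2: t_trans = 4000/(10*10^6) s = 0.4000 ms; t_prop = 200/200000 s = 1.0000 ms; subtotal = 1.4000 ms
End-to-end = 5.2000 + 1.4000 = 6.6000 ms -> 6.600 ms (3 dp)

6.600


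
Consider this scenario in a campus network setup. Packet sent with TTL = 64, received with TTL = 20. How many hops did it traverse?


Given: initial TTL = 64, received TTL = 20
Hops = initial TTL - received TTL
Hops = 64 - 20 = 44

44


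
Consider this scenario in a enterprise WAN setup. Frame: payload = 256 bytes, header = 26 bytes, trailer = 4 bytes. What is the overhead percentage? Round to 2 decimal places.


Given: payload = 256 B, header = 26 B, trailer = 4 B
Overhead bytes = header + trailer = 26 + 4 = 30
Total frame = payload + overhead = 256 + 30 = 286
Overhead % = 30 / 286 * 100 = 10.4895% -> 10.49% (2 dp)

10.49


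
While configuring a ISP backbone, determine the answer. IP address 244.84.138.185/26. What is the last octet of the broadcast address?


Given: IP = 244.84.138.185, prefix = /26
Host bits = 32 - 26 = 6
Network last octet = 185 AND mask = 128
Host part size = 2^6 - 1 = 63
Broadcast last octet = 128 OR 63 = 191

191


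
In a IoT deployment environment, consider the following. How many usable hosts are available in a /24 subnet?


Given: subnet mask /24
Host bits = 32 - 24 = 8
Total addresses = 2^8 = 256
Usable hosts = 256 - 2 (network + broadcast) = 254

254


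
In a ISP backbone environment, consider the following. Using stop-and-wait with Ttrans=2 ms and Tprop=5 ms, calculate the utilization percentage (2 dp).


Given: Ttrans = 2 ms, Tprop = 5 ms
RTT = 2 * Tprop = 2 * 5 = 10 ms
U = Ttrans / (Ttrans + RTT)
U = 2 / (2 + 10)
U = 2 / 12 = 0.166667
U% = 16.67%

16.67


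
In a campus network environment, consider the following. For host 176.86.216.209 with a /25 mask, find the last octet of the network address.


Given: IP = 176.86.216.209, prefix = /25
Subnet mask = 255.255.255.128
Last octet of IP: 209
Last octet of mask: 128
Network last octet = 209 AND 128 = 128

128


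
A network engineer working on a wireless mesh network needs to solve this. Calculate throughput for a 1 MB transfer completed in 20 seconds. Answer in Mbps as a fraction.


Given: file = 1 MB, time = 20 s
File in Mb = 1 * 8 = 8 Mb
Throughput = 8 / 20 Mbps
Throughput = 2/5 Mbps

2/5


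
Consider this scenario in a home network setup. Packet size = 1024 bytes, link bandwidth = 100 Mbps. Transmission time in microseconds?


Given: packet = 1024 bytes, bandwidth = 100 Mbps
Packet in bits = 1024 * 8 = 8192 bits
Bandwidth = 100 * 10^6 = 100000000 bps
Time = 8192 / 100000000 seconds
Time in us = 8192 * 10^6 / 100000000 = 81.92

81.92


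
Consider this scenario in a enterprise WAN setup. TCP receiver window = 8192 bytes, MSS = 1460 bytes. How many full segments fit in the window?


Given: RWND = 8192 bytes, MSS = 1460 bytes
Full segments = floor(RWND / MSS)
Full segments = floor(8192 / 1460)
Full segments = floor(5.611) = 5

5


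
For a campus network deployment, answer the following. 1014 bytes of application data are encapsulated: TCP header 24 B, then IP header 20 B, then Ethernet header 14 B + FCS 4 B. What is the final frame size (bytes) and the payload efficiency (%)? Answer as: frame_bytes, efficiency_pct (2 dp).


TCP segment = 1014 + 24 = 1038 B
IP packet = 1038 + 20 = 1058 B
Ethernet frame = 1058 + 14 + 4 = 1076 B
Efficiency = app / frame = 1014 / 1076 = 0.942379 = 94.2379% -> 94.24% (2 dp)

1076, 94.24


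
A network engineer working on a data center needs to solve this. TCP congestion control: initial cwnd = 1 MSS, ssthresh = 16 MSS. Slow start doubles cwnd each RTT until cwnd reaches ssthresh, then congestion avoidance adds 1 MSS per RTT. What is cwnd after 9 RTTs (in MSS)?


RTT 0: cwnd = 1 MSS (initial)
RTT 1: cwnd = 2 MSS (slow start, doubled)
RTT 2: cwnd = 4 MSS (slow start, doubled)
RTT 3: cwnd = 8 MSS (slow start, doubled)
RTT 4: cwnd = 16 MSS (slow start, doubled)
RTT 5: cwnd = 17 MSS (congestion avoidance, +1)
RTT 6: cwnd = 18 MSS (congestion avoidance, +1)
RTT 7: cwnd = 19 MSS (congestion avoidance, +1)
RTT 8: cwnd = 20 MSS (congestion avoidance, +1)
RTT 9: cwnd = 21 MSS (congestion avoidance, +1)

21


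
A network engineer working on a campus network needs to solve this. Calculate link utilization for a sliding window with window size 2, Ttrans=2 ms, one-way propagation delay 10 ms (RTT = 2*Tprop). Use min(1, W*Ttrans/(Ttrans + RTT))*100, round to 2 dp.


Given: W = 2, Ttrans = 2 ms, RTT = 20 ms (= 2 * Tprop, Tprop = 10 ms)
Cycle time = Ttrans + RTT = 2 + 20 = 22 ms (first packet sent until its ACK returns)
W * Ttrans = 2 * 2 = 4 ms of sending per cycle
W * Ttrans / (Ttrans + RTT) = 4 / 22 = 0.181818
U = min(1, 0.181818) = 0.181818
U% = 18.18%

18.18


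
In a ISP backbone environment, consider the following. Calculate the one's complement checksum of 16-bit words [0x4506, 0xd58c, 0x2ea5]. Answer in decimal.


Given words: [0x4506, 0xd58c, 0x2ea5]
Step 1: Sum all words
Raw sum = 17670 + 54668 + 11941 = 84279
Step 2: Fold carry: (18743 + 1) = 18744
One's complement = ~18744 & 0xFFFF = 46791

46791


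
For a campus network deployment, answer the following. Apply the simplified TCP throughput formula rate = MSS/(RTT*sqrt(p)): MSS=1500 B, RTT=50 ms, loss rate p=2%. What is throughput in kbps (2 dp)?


Given: MSS = 1500 bytes, RTT = 50 ms, loss = 2%
RTT in seconds = 50 / 1000 = 0.05
Loss rate = 2% = 0.02
sqrt(loss) = sqrt(0.02) = 0.141421356237
Throughput (bytes/s) = 1500 / (0.05 * 0.141421356237) = 212132.0344
Throughput (kbps) = 212132.0344 * 8 / 1000 = 1697.056275 -> 1697.06 kbps (2 dp)

1697.06


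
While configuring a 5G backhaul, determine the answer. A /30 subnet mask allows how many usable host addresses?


Given: subnet mask /30
Host bits = 32 - 30 = 2
Total addresses = 2^2 = 4
Usable hosts = 4 - 2 (network + broadcast) = 2

2


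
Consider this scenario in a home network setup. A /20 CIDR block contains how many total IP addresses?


Given: CIDR prefix /20
Host bits = 32 - 20 = 12
Total addresses = 2^12 = 4096

4096


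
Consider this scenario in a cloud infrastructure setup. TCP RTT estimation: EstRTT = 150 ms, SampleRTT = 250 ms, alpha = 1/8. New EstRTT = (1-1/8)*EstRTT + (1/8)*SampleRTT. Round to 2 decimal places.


Given: EstRTT = 150 ms, SampleRTT = 250 ms, alpha = 1/8
New EstRTT = (1 - alpha) * EstRTT + alpha * SampleRTT
(7/8) * 150 = 131.25
(1/8) * 250 = 31.25
New EstRTT = 131.25 + 31.25 = 162.5 ms -> 162.50 ms (2 dp)

162.50


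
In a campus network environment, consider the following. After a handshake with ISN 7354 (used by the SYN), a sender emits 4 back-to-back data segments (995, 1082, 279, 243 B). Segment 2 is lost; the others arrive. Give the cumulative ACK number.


SYN uses sequence number 7354; first data byte = ISN + 1 = 7355.
Segment 1: SEQ = 7355, len = 995 B, covers [7355, 8349]
Segment 2: SEQ = 8350, len = 1082 B, covers [8350, 9431] [LOST]
Segment 3: SEQ = 9432, len = 279 B, covers [9432, 9710]
Segment 4: SEQ = 9711, len = 243 B, covers [9711, 9953]
In-order data received: bytes [7355, 8349] (segments 1..1).
Segment 2 missing -> gap begins at byte 8350; later segments buffered out of order.
Cumulative ACK = next expected in-order byte = 7355 + 995 = 8350

8350


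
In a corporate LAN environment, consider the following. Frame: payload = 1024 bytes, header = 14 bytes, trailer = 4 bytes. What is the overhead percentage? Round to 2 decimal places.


Given: payload = 1024 B, header = 14 B, trailer = 4 B
Overhead bytes = header + trailer = 14 + 4 = 18
Total frame = payload + overhead = 1024 + 18 = 1042
Overhead % = 18 / 1042 * 100 = 1.7274% -> 1.73% (2 dp)

1.73


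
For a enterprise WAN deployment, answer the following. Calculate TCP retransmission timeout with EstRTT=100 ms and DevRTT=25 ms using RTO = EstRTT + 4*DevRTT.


Given: EstRTT = 100 ms, DevRTT = 25 ms
Timeout = EstRTT + 4 * DevRTT
4 * DevRTT = 4 * 25 = 100
Timeout = 100 + 100 = 200 ms

200


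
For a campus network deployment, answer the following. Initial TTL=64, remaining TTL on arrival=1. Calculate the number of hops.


Given: initial TTL = 64, received TTL = 1
Hops = initial TTL - received TTL
Hops = 64 - 1 = 63

63


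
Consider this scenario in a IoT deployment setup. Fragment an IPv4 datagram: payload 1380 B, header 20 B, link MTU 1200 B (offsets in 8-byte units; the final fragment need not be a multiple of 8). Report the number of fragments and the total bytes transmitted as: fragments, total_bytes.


Max data per non-final fragment = floor((MTU - header)/8)*8 = floor((1200 - 20)/8)*8 = floor(1180/8)*8 = 1176 B
Final fragment needs no 8-byte alignment: it can carry up to MTU - header = 1180 B
Non-final fragments needed = ceil((payload - 1180) / 1176) = ceil(200/1176) = ceil(0.1701) = 1
Number of fragments = 1 + 1 = 2
Fragment sizes (data): 1 * 1176 B + 204 B (last, 204 <= 1180 OK)
Total bytes sent = payload + n_frags * header = 1380 + 2*20 = 1380 + 40 = 1420 B

2, 1420


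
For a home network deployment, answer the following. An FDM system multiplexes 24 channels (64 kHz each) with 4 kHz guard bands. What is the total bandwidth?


Given: 24 channels, 64 kHz each, guard = 4 kHz
Channel bandwidth = 24 * 64 = 1536 kHz
Guard bands = 23 gaps * 4 kHz = 92 kHz
Total = 1536 + 92 = 1628 kHz

1628


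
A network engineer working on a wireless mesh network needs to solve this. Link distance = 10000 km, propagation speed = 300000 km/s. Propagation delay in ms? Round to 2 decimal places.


Given: distance = 10000 km, speed = 300000 km/s
Delay = distance / speed = 10000 / 300000 seconds
Delay in ms = 10000 * 1000 / 300000
Delay = 33.3333 ms
Rounded to 2 dp = 33.33 ms

33.33


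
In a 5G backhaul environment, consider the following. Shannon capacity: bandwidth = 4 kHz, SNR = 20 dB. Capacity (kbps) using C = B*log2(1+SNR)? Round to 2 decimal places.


Given: B = 4 kHz, SNR = 20 dB
SNR linear = 10^(20/10) = 100
1 + SNR = 101
log2(101) = 6.6582114828
C = 4 * 1000 * 6.6582114828 = 26632.8459 bps
C = 26.632846 kbps -> 26.63 kbps (2 dp)

26.63


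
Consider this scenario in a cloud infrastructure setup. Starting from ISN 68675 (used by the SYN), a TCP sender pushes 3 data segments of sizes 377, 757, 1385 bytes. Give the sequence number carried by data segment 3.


The SYN occupies sequence number ISN = 68675, so the first data byte is ISN + 1 = 68676.
SEQ of data segment i = (ISN + 1) + sum of payload sizes of segments 1..i-1.
Segment 1: SEQ = 68676, payload = 377 bytes
Segment 2: SEQ = 69053, payload = 757 bytes
Segment 3: SEQ = 69810, payload = 1385 bytes
SEQ of segment 3 = 68676 + 377 + 757 = 69810

69810


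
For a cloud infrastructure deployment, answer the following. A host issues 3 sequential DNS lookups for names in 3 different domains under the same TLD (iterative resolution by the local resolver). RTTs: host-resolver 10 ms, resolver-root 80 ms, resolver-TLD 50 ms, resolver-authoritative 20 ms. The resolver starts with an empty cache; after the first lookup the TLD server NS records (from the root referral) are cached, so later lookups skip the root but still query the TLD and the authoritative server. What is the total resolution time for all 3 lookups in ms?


Lookup 1 (cold cache): local + root + TLD + auth = 10 + 80 + 50 + 20 = 160 ms
Lookups 2..3 (TLD NS cached -> skip root; new domain -> still ask TLD and auth): local + TLD + auth = 10 + 50 + 20 = 80 ms each
Remaining 2 lookups: 2 * 80 = 160 ms
Total = 160 + 160 = 320 ms

320


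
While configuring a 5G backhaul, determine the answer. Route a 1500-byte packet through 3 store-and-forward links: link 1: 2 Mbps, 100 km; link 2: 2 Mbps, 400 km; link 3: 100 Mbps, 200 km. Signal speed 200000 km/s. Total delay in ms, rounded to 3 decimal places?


Packet = 1500 bytes = 12000 bits. Store-and-forward: sum (t_trans + t_prop) per link.
Link 1: t_trans = 12000/(2*10^6) s = 6.0000 ms; t_prop = 100/200000 s = 0.5000 ms; subtotal = 6.5000 ms
Link 2: t_trans = 12000/(2*10^6) s = 6.0000 ms; t_prop = 400/200000 s = 2.0000 ms; subtotal = 8.0000 ms
Link 3: t_trans = 12000/(100*10^6) s = 0.1200 ms; t_prop = 200/200000 s = 1.0000 ms; subtotal = 1.1200 ms
End-to-end = 6.5000 + 8.0000 + 1.1200 = 15.6200 ms -> 15.620 ms (3 dp)

15.620


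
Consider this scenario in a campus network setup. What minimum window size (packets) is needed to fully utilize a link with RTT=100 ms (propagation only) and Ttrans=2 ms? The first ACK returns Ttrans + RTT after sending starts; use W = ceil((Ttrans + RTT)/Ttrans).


Given: Ttrans = 2 ms, RTT = 100 ms (= 2 * Tprop, Tprop = 50 ms)
Time until first ACK returns = Ttrans + RTT = 2 + 100 = 102 ms
Need W * Ttrans >= Ttrans + RTT  ->  W >= (Ttrans + RTT) / Ttrans
(Ttrans + RTT) / Ttrans = 102 / 2 = 51
W_min = ceil(51) = 51

51


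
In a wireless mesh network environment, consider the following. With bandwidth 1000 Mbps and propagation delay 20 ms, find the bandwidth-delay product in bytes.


Given: bandwidth = 1000 Mbps, delay = 20 ms
BDP in bits = 1000 * 10^6 * 20 / 1000
BDP in bits = 20000000
BDP in bytes = 20000000 / 8 = 2500000

2500000


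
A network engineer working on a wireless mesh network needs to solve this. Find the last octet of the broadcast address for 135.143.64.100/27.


Given: IP = 135.143.64.100, prefix = /27
Host bits = 32 - 27 = 5
Network last octet = 100 AND mask = 96
Host part size = 2^5 - 1 = 31
Broadcast last octet = 96 OR 31 = 127

127


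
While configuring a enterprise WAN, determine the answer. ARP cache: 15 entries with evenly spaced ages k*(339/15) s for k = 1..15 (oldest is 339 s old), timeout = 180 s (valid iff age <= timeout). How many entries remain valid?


Ages are k * 339/15 s for k = 1..15 (spacing = 22.6000 s).
Entry k is valid iff k * 339/15 <= 180 iff k <= 15 * 180 / 339 = 7.9646
n_valid = floor(7.9646) = 7
(n_stale = 15 - 7 = 8)

7


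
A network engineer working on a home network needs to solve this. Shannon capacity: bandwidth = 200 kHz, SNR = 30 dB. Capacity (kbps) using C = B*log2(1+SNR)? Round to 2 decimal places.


Given: B = 200 kHz, SNR = 30 dB
SNR linear = 10^(30/10) = 1000
1 + SNR = 1001
log2(1001) = 9.9672262588
C = 200 * 1000 * 9.9672262588 = 1993445.2518 bps
C = 1993.445252 kbps -> 1993.45 kbps (2 dp)

1993.45


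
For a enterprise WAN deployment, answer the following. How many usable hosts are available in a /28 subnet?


Given: subnet mask /28
Host bits = 32 - 28 = 4
Total addresses = 2^4 = 16
Usable hosts = 16 - 2 (network + broadcast) = 14

14


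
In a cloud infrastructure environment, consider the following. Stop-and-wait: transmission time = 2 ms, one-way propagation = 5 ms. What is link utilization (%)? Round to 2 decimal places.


Given: Ttrans = 2 ms, Tprop = 5 ms
RTT = 2 * Tprop = 2 * 5 = 10 ms
U = Ttrans / (Ttrans + RTT)
U = 2 / (2 + 10)
U = 2 / 12 = 0.166667
U% = 16.67%

16.67


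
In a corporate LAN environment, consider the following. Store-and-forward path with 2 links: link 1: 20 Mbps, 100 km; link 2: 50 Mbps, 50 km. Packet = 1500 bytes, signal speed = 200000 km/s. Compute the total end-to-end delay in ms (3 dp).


Packet = 1500 bytes = 12000 bits. Store-and-forward: sum (t_trans + t_prop) per link.
Link 1: t_trans = 12000/(20*10^6) s = 0.6000 ms; t_prop = 100/200000 s = 0.5000 ms; subtotal = 1.1000 ms
Link 2: t_trans = 12000/(50*10^6) s = 0.2400 ms; t_prop = 50/200000 s = 0.2500 ms; subtotal = 0.4900 ms
End-to-end = 1.1000 + 0.4900 = 1.5900 ms -> 1.590 ms (3 dp)

1.590


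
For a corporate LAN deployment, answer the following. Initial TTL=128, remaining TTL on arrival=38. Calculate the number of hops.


Given: initial TTL = 128, received TTL = 38
Hops = initial TTL - received TTL
Hops = 128 - 38 = 90

90


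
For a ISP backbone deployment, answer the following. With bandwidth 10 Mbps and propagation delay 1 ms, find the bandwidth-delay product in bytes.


Given: bandwidth = 10 Mbps, delay = 1 ms
BDP in bits = 10 * 10^6 * 1 / 1000
BDP in bits = 10000
BDP in bytes = 10000 / 8 = 1250

1250


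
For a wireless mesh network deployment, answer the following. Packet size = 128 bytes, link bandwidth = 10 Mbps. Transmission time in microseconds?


Given: packet = 128 bytes, bandwidth = 10 Mbps
Packet in bits = 128 * 8 = 1024 bits
Bandwidth = 10 * 10^6 = 10000000 bps
Time = 1024 / 10000000 seconds
Time in us = 1024 * 10^6 / 10000000 = 102.4

102.4


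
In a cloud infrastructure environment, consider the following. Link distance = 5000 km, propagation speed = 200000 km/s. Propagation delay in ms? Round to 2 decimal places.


Given: distance = 5000 km, speed = 200000 km/s
Delay = distance / speed = 5000 / 200000 seconds
Delay in ms = 5000 * 1000 / 200000
Delay = 25.0000 ms
Rounded to 2 dp = 25.00 ms

25.00


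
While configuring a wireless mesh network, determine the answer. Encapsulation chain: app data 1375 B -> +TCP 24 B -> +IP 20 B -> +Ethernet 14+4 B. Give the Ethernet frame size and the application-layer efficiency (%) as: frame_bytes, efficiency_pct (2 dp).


TCP segment = 1375 + 24 = 1399 B
IP packet = 1399 + 20 = 1419 B
Ethernet frame = 1419 + 14 + 4 = 1437 B
Efficiency = app / frame = 1375 / 1437 = 0.956855 = 95.6855% -> 95.69% (2 dp)

1437, 95.69


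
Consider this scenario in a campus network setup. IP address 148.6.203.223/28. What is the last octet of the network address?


Given: IP = 148.6.203.223, prefix = /28
Subnet mask = 255.255.255.240
Last octet of IP: 223
Last octet of mask: 240
Network last octet = 223 AND 240 = 208

208


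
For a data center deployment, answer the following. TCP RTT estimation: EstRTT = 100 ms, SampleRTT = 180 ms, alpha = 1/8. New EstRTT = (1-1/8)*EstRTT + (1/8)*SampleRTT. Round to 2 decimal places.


Given: EstRTT = 100 ms, SampleRTT = 180 ms, alpha = 1/8
New EstRTT = (1 - alpha) * EstRTT + alpha * SampleRTT
(7/8) * 100 = 87.5
(1/8) * 180 = 22.5
New EstRTT = 87.5 + 22.5 = 110 ms -> 110.00 ms (2 dp)

110.00


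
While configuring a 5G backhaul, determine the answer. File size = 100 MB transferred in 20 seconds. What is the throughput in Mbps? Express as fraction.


Given: file = 100 MB, time = 20 s
File in Mb = 100 * 8 = 800 Mb
Throughput = 800 / 20 Mbps
Throughput = 40 Mbps

40


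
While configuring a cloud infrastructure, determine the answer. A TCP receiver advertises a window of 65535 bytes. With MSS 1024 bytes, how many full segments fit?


Given: RWND = 65535 bytes, MSS = 1024 bytes
Full segments = floor(RWND / MSS)
Full segments = floor(65535 / 1024)
Full segments = floor(63.999) = 63

63


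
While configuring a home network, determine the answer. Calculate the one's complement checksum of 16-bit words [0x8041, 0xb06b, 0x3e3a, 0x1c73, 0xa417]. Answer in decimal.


Given words: [0x8041, 0xb06b, 0x3e3a, 0x1c73, 0xa417]
Step 1: Sum all words
Raw sum = 32833 + 45163 + 15930 + 7283 + 42007 = 143216
Step 2: Fold carry: (12144 + 2) = 12146
One's complement = ~12146 & 0xFFFF = 53389

53389


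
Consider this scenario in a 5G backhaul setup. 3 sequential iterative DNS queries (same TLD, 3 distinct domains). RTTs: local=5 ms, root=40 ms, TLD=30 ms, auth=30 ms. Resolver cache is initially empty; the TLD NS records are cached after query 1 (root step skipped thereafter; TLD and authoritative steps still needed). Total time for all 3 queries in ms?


Lookup 1 (cold cache): local + root + TLD + auth = 5 + 40 + 30 + 30 = 105 ms
Lookups 2..3 (TLD NS cached -> skip root; new domain -> still ask TLD and auth): local + TLD + auth = 5 + 30 + 30 = 65 ms each
Remaining 2 lookups: 2 * 65 = 130 ms
Total = 105 + 130 = 235 ms

235


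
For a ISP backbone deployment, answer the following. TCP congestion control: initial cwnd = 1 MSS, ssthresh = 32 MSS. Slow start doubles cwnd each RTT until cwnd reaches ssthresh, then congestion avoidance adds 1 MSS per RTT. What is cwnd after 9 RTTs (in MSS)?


RTT 0: cwnd = 1 MSS (initial)
RTT 1: cwnd = 2 MSS (slow start, doubled)
RTT 2: cwnd = 4 MSS (slow start, doubled)
RTT 3: cwnd = 8 MSS (slow start, doubled)
RTT 4: cwnd = 16 MSS (slow start, doubled)
RTT 5: cwnd = 32 MSS (slow start, doubled)
RTT 6: cwnd = 33 MSS (congestion avoidance, +1)
RTT 7: cwnd = 34 MSS (congestion avoidance, +1)
RTT 8: cwnd = 35 MSS (congestion avoidance, +1)
RTT 9: cwnd = 36 MSS (congestion avoidance, +1)

36


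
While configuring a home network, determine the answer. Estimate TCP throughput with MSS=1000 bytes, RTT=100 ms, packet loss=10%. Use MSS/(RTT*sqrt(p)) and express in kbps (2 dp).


Given: MSS = 1000 bytes, RTT = 100 ms, loss = 10%
RTT in seconds = 100 / 1000 = 0.1
Loss rate = 10% = 0.1
sqrt(loss) = sqrt(0.1) = 0.316227766017
Throughput (bytes/s) = 1000 / (0.1 * 0.316227766017) = 31622.7766
Throughput (kbps) = 31622.7766 * 8 / 1000 = 252.982213 -> 252.98 kbps (2 dp)

252.98


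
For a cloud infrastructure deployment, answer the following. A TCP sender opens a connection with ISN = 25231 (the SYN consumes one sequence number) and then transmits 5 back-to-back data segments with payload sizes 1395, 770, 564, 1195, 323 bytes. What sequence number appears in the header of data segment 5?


The SYN occupies sequence number ISN = 25231, so the first data byte is ISN + 1 = 25232.
SEQ of data segment i = (ISN + 1) + sum of payload sizes of segments 1..i-1.
Segment 1: SEQ = 25232, payload = 1395 bytes
Segment 2: SEQ = 26627, payload = 770 bytes
Segment 3: SEQ = 27397, payload = 564 bytes
Segment 4: SEQ = 27961, payload = 1195 bytes
Segment 5: SEQ = 29156, payload = 323 bytes
SEQ of segment 5 = 25232 + 1395 + 770 + 564 + 1195 = 29156

29156


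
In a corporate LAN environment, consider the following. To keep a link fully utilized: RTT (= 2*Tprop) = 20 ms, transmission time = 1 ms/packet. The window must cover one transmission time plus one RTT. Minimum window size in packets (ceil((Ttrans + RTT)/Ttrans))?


Given: Ttrans = 1 ms, RTT = 20 ms (= 2 * Tprop, Tprop = 10 ms)
Time until first ACK returns = Ttrans + RTT = 1 + 20 = 21 ms
Need W * Ttrans >= Ttrans + RTT  ->  W >= (Ttrans + RTT) / Ttrans
(Ttrans + RTT) / Ttrans = 21 / 1 = 21
W_min = ceil(21) = 21

21


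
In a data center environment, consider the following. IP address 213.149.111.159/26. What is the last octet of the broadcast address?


Given: IP = 213.149.111.159, prefix = /26
Host bits = 32 - 26 = 6
Network last octet = 159 AND mask = 128
Host part size = 2^6 - 1 = 63
Broadcast last octet = 128 OR 63 = 191

191


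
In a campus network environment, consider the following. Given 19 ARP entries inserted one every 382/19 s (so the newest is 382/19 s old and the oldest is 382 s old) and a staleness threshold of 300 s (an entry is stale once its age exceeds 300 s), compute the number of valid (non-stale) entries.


Ages are k * 382/19 s for k = 1..19 (spacing = 20.1053 s).
Entry k is valid iff k * 382/19 <= 300 iff k <= 19 * 300 / 382 = 14.9215
n_valid = floor(14.9215) = 14
(n_stale = 19 - 14 = 5)

14


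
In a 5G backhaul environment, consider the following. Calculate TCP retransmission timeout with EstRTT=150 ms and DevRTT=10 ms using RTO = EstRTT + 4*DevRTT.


Given: EstRTT = 150 ms, DevRTT = 10 ms
Timeout = EstRTT + 4 * DevRTT
4 * DevRTT = 4 * 10 = 40
Timeout = 150 + 40 = 190 ms

190


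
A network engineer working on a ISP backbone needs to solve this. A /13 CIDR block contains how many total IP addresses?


Given: CIDR prefix /13
Host bits = 32 - 13 = 19
Total addresses = 2^19 = 524288

524288


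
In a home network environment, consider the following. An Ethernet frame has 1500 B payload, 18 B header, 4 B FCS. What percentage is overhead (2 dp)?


Given: payload = 1500 B, header = 18 B, trailer = 4 B
Overhead bytes = header + trailer = 18 + 4 = 22
Total frame = payload + overhead = 1500 + 22 = 1522
Overhead % = 22 / 1522 * 100 = 1.4455% -> 1.45% (2 dp)

1.45


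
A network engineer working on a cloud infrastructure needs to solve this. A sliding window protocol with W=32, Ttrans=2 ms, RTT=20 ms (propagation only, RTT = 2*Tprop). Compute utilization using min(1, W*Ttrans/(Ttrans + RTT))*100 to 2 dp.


Given: W = 32, Ttrans = 2 ms, RTT = 20 ms (= 2 * Tprop, Tprop = 10 ms)
Cycle time = Ttrans + RTT = 2 + 20 = 22 ms (first packet sent until its ACK returns)
W * Ttrans = 32 * 2 = 64 ms of sending per cycle
W * Ttrans / (Ttrans + RTT) = 64 / 22 = 2.909091
U = min(1, 2.909091) = 1.000000
U% = 100.00%

100.00


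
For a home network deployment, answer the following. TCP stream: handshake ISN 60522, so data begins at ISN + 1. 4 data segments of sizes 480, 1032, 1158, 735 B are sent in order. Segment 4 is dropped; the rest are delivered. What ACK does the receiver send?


SYN uses sequence number 60522; first data byte = ISN + 1 = 60523.
Segment 1: SEQ = 60523, len = 480 B, covers [60523, 61002]
Segment 2: SEQ = 61003, len = 1032 B, covers [61003, 62034]
Segment 3: SEQ = 62035, len = 1158 B, covers [62035, 63192]
Segment 4: SEQ = 63193, len = 735 B, covers [63193, 63927] [LOST]
In-order data received: bytes [60523, 63192] (segments 1..3).
Segment 4 missing -> gap begins at byte 63193.
Cumulative ACK = next expected in-order byte = 60523 + 480 + 1032 + 1158 = 63193

63193


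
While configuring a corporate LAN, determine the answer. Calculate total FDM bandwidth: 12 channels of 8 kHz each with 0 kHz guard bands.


Given: 12 channels, 8 kHz each, guard = 0 kHz
Channel bandwidth = 12 * 8 = 96 kHz
Guard bands = 11 gaps * 0 kHz = 0 kHz
Total = 96 + 0 = 96 kHz

96


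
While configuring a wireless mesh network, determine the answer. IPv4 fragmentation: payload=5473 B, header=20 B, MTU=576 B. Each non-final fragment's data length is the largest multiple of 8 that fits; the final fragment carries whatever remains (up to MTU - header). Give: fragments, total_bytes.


Max data per non-final fragment = floor((MTU - header)/8)*8 = floor((576 - 20)/8)*8 = floor(556/8)*8 = 552 B
Final fragment needs no 8-byte alignment: it can carry up to MTU - header = 556 B
Non-final fragments needed = ceil((payload - 556) / 552) = ceil(4917/552) = ceil(8.9076) = 9
Number of fragments = 9 + 1 = 10
Fragment sizes (data): 9 * 552 B + 505 B (last, 505 <= 556 OK)
Total bytes sent = payload + n_frags * header = 5473 + 10*20 = 5473 + 200 = 5673 B

10, 5673


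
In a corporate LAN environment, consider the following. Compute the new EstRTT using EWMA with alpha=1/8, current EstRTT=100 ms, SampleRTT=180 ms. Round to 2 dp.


Given: EstRTT = 100 ms, SampleRTT = 180 ms, alpha = 1/8
New EstRTT = (1 - alpha) * EstRTT + alpha * SampleRTT
(7/8) * 100 = 87.5
(1/8) * 180 = 22.5
New EstRTT = 87.5 + 22.5 = 110 ms -> 110.00 ms (2 dp)

110.00


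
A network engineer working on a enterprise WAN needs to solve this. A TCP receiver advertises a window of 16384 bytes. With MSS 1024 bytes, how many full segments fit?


Given: RWND = 16384 bytes, MSS = 1024 bytes
Full segments = floor(RWND / MSS)
Full segments = floor(16384 / 1024)
Full segments = floor(16.0) = 16

16


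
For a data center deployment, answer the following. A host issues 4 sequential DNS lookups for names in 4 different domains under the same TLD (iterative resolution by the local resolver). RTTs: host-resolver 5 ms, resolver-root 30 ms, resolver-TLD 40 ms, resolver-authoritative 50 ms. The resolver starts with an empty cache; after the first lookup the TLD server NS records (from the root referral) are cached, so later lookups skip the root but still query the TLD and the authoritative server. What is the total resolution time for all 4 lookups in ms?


Lookup 1 (cold cache): local + root + TLD + auth = 5 + 30 + 40 + 50 = 125 ms
Lookups 2..4 (TLD NS cached -> skip root; new domain -> still ask TLD and auth): local + TLD + auth = 5 + 40 + 50 = 95 ms each
Remaining 3 lookups: 3 * 95 = 285 ms
Total = 125 + 285 = 410 ms

410


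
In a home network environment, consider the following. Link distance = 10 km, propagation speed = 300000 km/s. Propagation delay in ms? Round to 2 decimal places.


Given: distance = 10 km, speed = 300000 km/s
Delay = distance / speed = 10 / 300000 seconds
Delay in ms = 10 * 1000 / 300000
Delay = 0.0333 ms
Rounded to 2 dp = 0.03 ms

0.03


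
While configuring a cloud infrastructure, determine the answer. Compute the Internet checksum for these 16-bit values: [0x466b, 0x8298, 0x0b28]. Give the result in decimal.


Given words: [0x466b, 0x8298, 0x0b28]
Step 1: Sum all words
Raw sum = 18027 + 33432 + 2856 = 54315
One's complement = ~54315 & 0xFFFF = 11220

11220


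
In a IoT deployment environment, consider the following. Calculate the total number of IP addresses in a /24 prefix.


Given: CIDR prefix /24
Host bits = 32 - 24 = 8
Total addresses = 2^8 = 256

256


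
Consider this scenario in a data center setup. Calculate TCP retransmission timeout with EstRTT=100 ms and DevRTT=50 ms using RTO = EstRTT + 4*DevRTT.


Given: EstRTT = 100 ms, DevRTT = 50 ms
Timeout = EstRTT + 4 * DevRTT
4 * DevRTT = 4 * 50 = 200
Timeout = 100 + 200 = 300 ms

300


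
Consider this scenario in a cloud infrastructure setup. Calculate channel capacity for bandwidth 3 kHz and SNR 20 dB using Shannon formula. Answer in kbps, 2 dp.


Given: B = 3 kHz, SNR = 20 dB
SNR linear = 10^(20/10) = 100
1 + SNR = 101
log2(101) = 6.6582114828
C = 3 * 1000 * 6.6582114828 = 19974.6344 bps
C = 19.974634 kbps -> 19.97 kbps (2 dp)

19.97


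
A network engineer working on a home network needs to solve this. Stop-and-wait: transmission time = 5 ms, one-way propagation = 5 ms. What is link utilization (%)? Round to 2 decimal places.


Given: Ttrans = 5 ms, Tprop = 5 ms
RTT = 2 * Tprop = 2 * 5 = 10 ms
U = Ttrans / (Ttrans + RTT)
U = 5 / (5 + 10)
U = 5 / 15 = 0.333333
U% = 33.33%

33.33


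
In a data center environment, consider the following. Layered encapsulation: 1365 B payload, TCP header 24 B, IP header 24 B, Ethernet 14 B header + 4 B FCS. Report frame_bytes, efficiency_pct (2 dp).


TCP segment = 1365 + 24 = 1389 B
IP packet = 1389 + 24 = 1413 B
Ethernet frame = 1413 + 14 + 4 = 1431 B
Efficiency = app / frame = 1365 / 1431 = 0.953878 = 95.3878% -> 95.39% (2 dp)

1431, 95.39


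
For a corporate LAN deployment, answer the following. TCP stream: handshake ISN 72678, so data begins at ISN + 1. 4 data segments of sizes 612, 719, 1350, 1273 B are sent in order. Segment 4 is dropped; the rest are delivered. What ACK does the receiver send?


SYN uses sequence number 72678; first data byte = ISN + 1 = 72679.
Segment 1: SEQ = 72679, len = 612 B, covers [72679, 73290]
Segment 2: SEQ = 73291, len = 719 B, covers [73291, 74009]
Segment 3: SEQ = 74010, len = 1350 B, covers [74010, 75359]
Segment 4: SEQ = 75360, len = 1273 B, covers [75360, 76632] [LOST]
In-order data received: bytes [72679, 75359] (segments 1..3).
Segment 4 missing -> gap begins at byte 75360.
Cumulative ACK = next expected in-order byte = 72679 + 612 + 719 + 1350 = 75360

75360


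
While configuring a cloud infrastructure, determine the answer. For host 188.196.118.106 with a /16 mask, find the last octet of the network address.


Given: IP = 188.196.118.106, prefix = /16
Subnet mask = 255.255.0.0
Last octet of IP: 106
Last octet of mask: 0
Network last octet = 106 AND 0 = 0

0


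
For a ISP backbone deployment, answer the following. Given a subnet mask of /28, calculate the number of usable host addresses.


Given: subnet mask /28
Host bits = 32 - 28 = 4
Total addresses = 2^4 = 16
Usable hosts = 16 - 2 (network + broadcast) = 14

14


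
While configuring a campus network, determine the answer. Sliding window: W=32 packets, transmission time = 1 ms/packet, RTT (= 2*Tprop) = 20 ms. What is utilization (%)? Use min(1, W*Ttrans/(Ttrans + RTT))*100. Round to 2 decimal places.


Given: W = 32, Ttrans = 1 ms, RTT = 20 ms (= 2 * Tprop, Tprop = 10 ms)
Cycle time = Ttrans + RTT = 1 + 20 = 21 ms (first packet sent until its ACK returns)
W * Ttrans = 32 * 1 = 32 ms of sending per cycle
W * Ttrans / (Ttrans + RTT) = 32 / 21 = 1.523810
U = min(1, 1.523810) = 1.000000
U% = 100.00%

100.00


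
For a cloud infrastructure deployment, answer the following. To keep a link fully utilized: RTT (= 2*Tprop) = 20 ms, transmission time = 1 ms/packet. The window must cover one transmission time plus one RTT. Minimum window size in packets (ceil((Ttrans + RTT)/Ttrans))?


Given: Ttrans = 1 ms, RTT = 20 ms (= 2 * Tprop, Tprop = 10 ms)
Time until first ACK returns = Ttrans + RTT = 1 + 20 = 21 ms
Need W * Ttrans >= Ttrans + RTT  ->  W >= (Ttrans + RTT) / Ttrans
(Ttrans + RTT) / Ttrans = 21 / 1 = 21
W_min = ceil(21) = 21

21
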